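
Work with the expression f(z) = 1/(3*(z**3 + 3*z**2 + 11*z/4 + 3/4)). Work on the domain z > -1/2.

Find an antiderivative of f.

An antiderivative is F(z) = 2*(-2*log(z + 1) + log(4*z**2 + 8*z + 3))/3.

The denominator factors as 3*(z + 1)*(2*z + 1)*(2*z + 3); partial fractions split f into directly integrable pieces: 4/(3*(2*z + 3)) + 4/(3*(2*z + 1)) - 4/(3*(z + 1)).
Check: d/dz[2*(-2*log(z + 1) + log(4*z**2 + 8*z + 3))/3] = 4/(12*z**3 + 36*z**2 + 33*z + 9), which equals f(z).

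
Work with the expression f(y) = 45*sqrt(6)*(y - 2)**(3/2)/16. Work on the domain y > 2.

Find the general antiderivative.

For F(y) to be correct the identity F'(y) - f(y) = 0 must hold.
Check: d/dy[9*sqrt(6)*(y - 2)**(5/2)/8] = 45*sqrt(6)*y*sqrt(y - 2)/16 - 45*sqrt(6)*sqrt(y - 2)/8, which equals f(y).

F(y) = 9*sqrt(6)*(y - 2)**(5/2)/8 + C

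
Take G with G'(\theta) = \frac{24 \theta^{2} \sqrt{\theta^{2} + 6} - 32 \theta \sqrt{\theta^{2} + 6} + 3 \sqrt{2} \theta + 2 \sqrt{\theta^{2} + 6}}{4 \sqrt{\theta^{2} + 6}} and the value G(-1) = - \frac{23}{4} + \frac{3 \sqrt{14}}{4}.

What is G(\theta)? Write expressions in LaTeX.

A candidate passes only if d/d\theta[G] lands on the given G'(\theta) exactly.
A general antiderivative is 2 \theta^{3} - 4 \theta^{2} + \frac{\theta}{2} + \frac{3 \sqrt{\frac{\theta^{2}}{2} + 3}}{2} + \frac{1}{4} + C.
The condition gives C = - \frac{23}{4} + \frac{3 \sqrt{14}}{4} - (- \frac{25}{4} + \frac{3 \sqrt{14}}{4}) = \frac{1}{2}.
So G(\theta) = 2 \theta^{3} - 4 \theta^{2} + \frac{\theta}{2} + \frac{3 \sqrt{\frac{\theta^{2}}{2} + 3}}{2} + \frac{3}{4}.
Check: d/d\theta[2 \theta^{3} - 4 \theta^{2} + \frac{\theta}{2} + \frac{3 \sqrt{\frac{\theta^{2}}{2} + 3}}{2} + \frac{3}{4}] = \frac{24 \theta^{2} \sqrt{\theta^{2} + 6} - 32 \theta \sqrt{\theta^{2} + 6} + 3 \sqrt{2} \theta + 2 \sqrt{\theta^{2} + 6}}{4 \sqrt{\theta^{2} + 6}} = G'(\theta).

G(\theta) = 2 \theta^{3} - 4 \theta^{2} + \frac{\theta}{2} + \frac{3 \sqrt{\frac{\theta^{2}}{2} + 3}}{2} + \frac{3}{4}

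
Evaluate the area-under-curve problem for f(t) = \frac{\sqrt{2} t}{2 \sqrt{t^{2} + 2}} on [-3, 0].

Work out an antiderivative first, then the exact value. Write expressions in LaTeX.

Antiderivative: F(t) = \frac{\sqrt{2} \sqrt{t^{2} + 2}}{2}; value = 1 - \frac{\sqrt{22}}{2}

f matches the chain-rule pattern g'(h)*h' with inner function h(t) = \frac{t^{2}}{2} + 1; substituting u = h(t) collapses the integral.
F(t) = \frac{\sqrt{2} \sqrt{t^{2} + 2}}{2} is an antiderivative of f.
Check: d/dt[\frac{\sqrt{2} \sqrt{t^{2} + 2}}{2}] = \frac{\sqrt{2} t}{2 \sqrt{t^{2} + 2}} = f(t).
F(0) = 1; F(-3) = \frac{\sqrt{22}}{2}.
Integral = F(0) - F(-3) = 1 - \frac{\sqrt{22}}{2}.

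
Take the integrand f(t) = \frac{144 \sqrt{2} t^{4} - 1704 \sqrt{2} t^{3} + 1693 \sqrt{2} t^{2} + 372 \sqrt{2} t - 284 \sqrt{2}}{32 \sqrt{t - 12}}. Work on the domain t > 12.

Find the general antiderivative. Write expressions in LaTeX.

Recognize the product-rule pattern: f = u'v + uv' with u = \frac{\sqrt{\frac{t}{2} - 6}}{2}, v = \left(2 t^{2} - \frac{3 t}{2} - 1\right)^{2}, so integration by parts undoes it.
Check: d/dt[2 t^{4} \sqrt{\frac{t}{2} - 6} - 3 t^{3} \sqrt{\frac{t}{2} - 6} - \frac{7 t^{2} \sqrt{\frac{t}{2} - 6}}{8} + \frac{3 t \sqrt{\frac{t}{2} - 6}}{2} + \frac{\sqrt{\frac{t}{2} - 6}}{2}] = \frac{\sqrt{2} \left(144 t^{4} - 1704 t^{3} + 1693 t^{2} + 372 t - 284\right)}{32 \sqrt{t - 12}}, which equals f(t).

F(t) = 2 t^{4} \sqrt{\frac{t}{2} - 6} - 3 t^{3} \sqrt{\frac{t}{2} - 6} - \frac{7 t^{2} \sqrt{\frac{t}{2} - 6}}{8} + \frac{3 t \sqrt{\frac{t}{2} - 6}}{2} + \frac{\sqrt{\frac{t}{2} - 6}}{2} + C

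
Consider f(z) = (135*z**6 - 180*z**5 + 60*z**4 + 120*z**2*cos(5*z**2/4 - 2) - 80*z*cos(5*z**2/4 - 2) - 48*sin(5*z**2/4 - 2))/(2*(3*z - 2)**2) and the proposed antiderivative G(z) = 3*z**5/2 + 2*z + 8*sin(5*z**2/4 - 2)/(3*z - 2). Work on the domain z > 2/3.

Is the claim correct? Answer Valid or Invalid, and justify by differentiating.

Invalid: d/dz[G] - f = 2, which is not 0.

d/dz[G] = (135*z**6 - 180*z**5 + 60*z**4 + 120*z**2*cos(5*z**2/4 - 2) + 36*z**2 - 80*z*cos(5*z**2/4 - 2) - 48*z - 48*sin(5*z**2/4 - 2) + 16)/(18*z**2 - 24*z + 8)
d/dz[G] - f(z) = 2 != 0.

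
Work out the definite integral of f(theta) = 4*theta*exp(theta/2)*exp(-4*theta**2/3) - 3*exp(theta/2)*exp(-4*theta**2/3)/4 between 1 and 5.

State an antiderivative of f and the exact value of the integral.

The substitution u = -4*theta**2/3 + theta/2 works: f is exactly (dF/du)*(du/dtheta) for that inner function.
F(theta) = -3*exp(theta/2)*exp(-4*theta**2/3)/2 is an antiderivative of f.
Check: d/dtheta[-3*exp(theta/2)*exp(-4*theta**2/3)/2] = (16*theta*exp(theta/2) - 3*exp(theta/2))*exp(-4*theta**2/3)/4, which equals f(theta).
F(5) = -3*exp(-185/6)/2; F(1) = -3*exp(-5/6)/2.
Integral = F(5) - F(1) = -3*exp(-185/6)/2 + 3*exp(-5/6)/2.

Antiderivative: F(theta) = -3*exp(theta/2)*exp(-4*theta**2/3)/2; value = -3*exp(-185/6)/2 + 3*exp(-5/6)/2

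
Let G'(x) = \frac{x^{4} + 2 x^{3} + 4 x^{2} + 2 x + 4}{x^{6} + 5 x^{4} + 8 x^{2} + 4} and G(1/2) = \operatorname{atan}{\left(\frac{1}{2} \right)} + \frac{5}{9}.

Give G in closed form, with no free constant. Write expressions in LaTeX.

A first test for any G(x): its x-derivative must equal the given G'(x).
A general antiderivative is \operatorname{atan}{\left(x \right)} - \frac{2}{2 x^{2} + 4} + C.
The condition gives C = \operatorname{atan}{\left(\frac{1}{2} \right)} + \frac{5}{9} - (- \frac{4}{9} + \operatorname{atan}{\left(\frac{1}{2} \right)}) = 1.
So G(x) = \operatorname{atan}{\left(x \right)} + 1 - \frac{2}{2 x^{2} + 4}.
Check: d/dx[\operatorname{atan}{\left(x \right)} + 1 - \frac{2}{2 x^{2} + 4}] = \frac{x^{4} + 2 x^{3} + 4 x^{2} + 2 x + 4}{x^{6} + 5 x^{4} + 8 x^{2} + 4} = G'(x).

G(x) = \operatorname{atan}{\left(x \right)} + 1 - \frac{2}{2 x^{2} + 4}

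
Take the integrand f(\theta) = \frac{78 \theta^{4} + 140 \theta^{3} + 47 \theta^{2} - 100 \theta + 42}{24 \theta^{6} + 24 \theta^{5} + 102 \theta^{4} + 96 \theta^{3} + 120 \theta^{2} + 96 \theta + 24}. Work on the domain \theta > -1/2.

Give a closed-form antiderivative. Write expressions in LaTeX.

Any candidate F(\theta) must reproduce f(\theta) exactly when differentiated.
Check: d/d\theta[\frac{- 9 \theta^{2} + 5 \left(- 3 \theta - 2\right) \left(2 \theta + 1\right) - 18}{6 \left(2 \theta + 1\right) \left(\theta^{2} + 2\right)}] = \frac{78 \theta^{4} + 140 \theta^{3} + 47 \theta^{2} - 100 \theta + 42}{24 \theta^{6} + 24 \theta^{5} + 102 \theta^{4} + 96 \theta^{3} + 120 \theta^{2} + 96 \theta + 24} = f(\theta).

An antiderivative is F(\theta) = \frac{- 9 \theta^{2} + 5 \left(- 3 \theta - 2\right) \left(2 \theta + 1\right) - 18}{6 \left(2 \theta + 1\right) \left(\theta^{2} + 2\right)}.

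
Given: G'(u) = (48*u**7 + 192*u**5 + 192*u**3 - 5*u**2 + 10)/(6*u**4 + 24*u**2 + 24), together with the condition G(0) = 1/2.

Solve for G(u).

G(u) = 2*u**4 + 5*u/(4*(3*u**2/2 + 3)) + 1/2

Differentiate the proposed G(u) back; it has to land on the given G'(u).
A general antiderivative is 2*u**4 + 5*u/(4*(3*u**2/2 + 3)) + C.
The condition gives C = 1/2 - (0) = 1/2.
So G(u) = 2*u**4 + 5*u/(4*(3*u**2/2 + 3)) + 1/2.
Check: d/du[2*u**4 + 5*u/(4*(3*u**2/2 + 3)) + 1/2] = (48*u**7 + 192*u**5 + 192*u**3 - 5*u**2 + 10)/(6*u**4 + 24*u**2 + 24) = G'(u).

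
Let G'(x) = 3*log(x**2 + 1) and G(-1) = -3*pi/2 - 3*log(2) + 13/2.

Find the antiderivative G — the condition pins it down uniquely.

G(x) = (6*x*log(x**2 + 1) - 12*x + 12*atan(x) + 1)/2

The proposed G(x) is checked by its d/dx: the result must match the given G'(x).
A general antiderivative is 3*x*log(x**2 + 1) - 6*x + 6*atan(x) + C.
The condition gives C = -3*pi/2 - 3*log(2) + 13/2 - (-3*pi/2 - 3*log(2) + 6) = 1/2.
So G(x) = (6*x*log(x**2 + 1) - 12*x + 12*atan(x) + 1)/2.
Check: d/dx[(6*x*log(x**2 + 1) - 12*x + 12*atan(x) + 1)/2] = 3*log(x**2 + 1) = G'(x).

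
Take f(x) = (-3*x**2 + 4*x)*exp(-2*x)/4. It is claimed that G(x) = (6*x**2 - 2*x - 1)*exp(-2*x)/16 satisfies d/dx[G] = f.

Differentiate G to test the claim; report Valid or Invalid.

d/dx[G] = (-3*x**2 + 4*x)*exp(-2*x)/4
This equals f(x) exactly, so the claim holds.

Valid - differentiating G returns exactly f.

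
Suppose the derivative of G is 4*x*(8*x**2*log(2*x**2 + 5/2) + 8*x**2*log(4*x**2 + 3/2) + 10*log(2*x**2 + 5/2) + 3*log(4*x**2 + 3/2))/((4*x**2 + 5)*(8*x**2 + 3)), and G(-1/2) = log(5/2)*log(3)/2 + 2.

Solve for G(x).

G(x) = log(2*x**2 + 5/2)*log(4*x**2 + 3/2)/2 + 2

Recognize the product-rule pattern: G'(x) = u'v + uv' with u = log(4*x**2 + 3/2)/2, v = log(2*x**2 + 5/2), so integration by parts undoes it.
A general antiderivative is log(2*x**2 + 5/2)*log(4*x**2 + 3/2)/2 + C.
The condition gives C = log(5/2)*log(3)/2 + 2 - (log(5/2)*log(3)/2) = 2.
So G(x) = log(2*x**2 + 5/2)*log(4*x**2 + 3/2)/2 + 2.
Check: d/dx[log(2*x**2 + 5/2)*log(4*x**2 + 3/2)/2 + 2] = (32*x**3*log(2*x**2 + 5/2) + 32*x**3*log(4*x**2 + 3/2) + 40*x*log(2*x**2 + 5/2) + 12*x*log(4*x**2 + 3/2))/(32*x**4 + 52*x**2 + 15), which equals G'(x).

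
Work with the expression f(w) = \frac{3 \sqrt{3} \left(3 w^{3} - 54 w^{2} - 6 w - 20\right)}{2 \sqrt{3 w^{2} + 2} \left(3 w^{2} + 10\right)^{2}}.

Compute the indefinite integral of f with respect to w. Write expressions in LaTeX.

A first test for any F(w): its w-derivative must equal f(w) identically.
Check: d/dw[- \frac{\sqrt{3} \left(3 w + 1\right) \sqrt{3 w^{2} + 2}}{2 \left(3 w^{2} + 10\right)}] = \frac{9 \sqrt{3} w^{3} - 162 \sqrt{3} w^{2} - 18 \sqrt{3} w - 60 \sqrt{3}}{18 w^{4} \sqrt{3 w^{2} + 2} + 120 w^{2} \sqrt{3 w^{2} + 2} + 200 \sqrt{3 w^{2} + 2}}, which equals f(w).

F(w) = - \frac{\sqrt{3} \left(3 w + 1\right) \sqrt{3 w^{2} + 2}}{2 \left(3 w^{2} + 10\right)} + C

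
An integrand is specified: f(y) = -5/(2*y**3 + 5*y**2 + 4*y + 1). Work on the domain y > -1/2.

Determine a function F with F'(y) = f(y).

An antiderivative is F(y) = -10*log(y + 1/2) + 10*log(y + 1) - 5/(y + 1).

Factor the denominator ((y + 1)**2*(2*y + 1)) and decompose: f = -20/(2*y + 1) + 10/(y + 1) + 5/(y + 1)**2; each piece integrates to a log, atan, or power term.
Check: d/dy[-10*log(y + 1/2) + 10*log(y + 1) - 5/(y + 1)] = -5/(2*y**3 + 5*y**2 + 4*y + 1) = f(y).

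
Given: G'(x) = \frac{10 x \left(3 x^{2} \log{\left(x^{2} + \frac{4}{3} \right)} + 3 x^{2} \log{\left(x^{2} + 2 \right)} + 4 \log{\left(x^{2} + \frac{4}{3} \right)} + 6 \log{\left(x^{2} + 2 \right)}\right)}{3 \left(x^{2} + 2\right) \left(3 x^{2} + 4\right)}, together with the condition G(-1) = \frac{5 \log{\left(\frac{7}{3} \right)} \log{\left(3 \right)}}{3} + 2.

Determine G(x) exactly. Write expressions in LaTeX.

G(x) = \frac{5 \log{\left(x^{2} + \frac{4}{3} \right)} \log{\left(x^{2} + 2 \right)} + 6}{3}

Recognize the product-rule pattern: G'(x) = u'v + uv' with u = \frac{5 \log{\left(x^{2} + 2 \right)}}{3}, v = \log{\left(x^{2} + \frac{4}{3} \right)}, so integration by parts undoes it.
A general antiderivative is \frac{5 \log{\left(x^{2} + \frac{4}{3} \right)} \log{\left(x^{2} + 2 \right)}}{3} + C.
The condition gives C = \frac{5 \log{\left(\frac{7}{3} \right)} \log{\left(3 \right)}}{3} + 2 - (\frac{5 \log{\left(\frac{7}{3} \right)} \log{\left(3 \right)}}{3}) = 2.
So G(x) = \frac{5 \log{\left(x^{2} + \frac{4}{3} \right)} \log{\left(x^{2} + 2 \right)} + 6}{3}.
Check: d/dx[\frac{5 \log{\left(x^{2} + \frac{4}{3} \right)} \log{\left(x^{2} + 2 \right)} + 6}{3}] = \frac{30 x^{3} \log{\left(x^{2} + \frac{4}{3} \right)} + 30 x^{3} \log{\left(x^{2} + 2 \right)} + 40 x \log{\left(x^{2} + \frac{4}{3} \right)} + 60 x \log{\left(x^{2} + 2 \right)}}{9 x^{4} + 30 x^{2} + 24}, which equals G'(x).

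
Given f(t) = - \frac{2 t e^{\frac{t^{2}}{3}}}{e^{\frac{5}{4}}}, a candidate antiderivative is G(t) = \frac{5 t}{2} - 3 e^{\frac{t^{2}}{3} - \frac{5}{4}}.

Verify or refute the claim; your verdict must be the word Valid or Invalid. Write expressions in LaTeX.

d/dt[G] = - \frac{2 t e^{\frac{t^{2}}{3}}}{e^{\frac{5}{4}}} + \frac{5}{2}
d/dt[G] - f(t) = \frac{5}{2} != 0.

Invalid: d/dt[G] - f = \frac{5}{2}, which is not 0.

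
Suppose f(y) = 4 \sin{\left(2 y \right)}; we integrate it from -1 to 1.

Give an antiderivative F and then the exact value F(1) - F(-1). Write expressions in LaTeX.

For F(y) to be correct the identity F'(y) - f(y) = 0 must hold.
F(y) = - 2 \cos{\left(2 y \right)} is an antiderivative of f.
Check: d/dy[- 2 \cos{\left(2 y \right)}] = 4 \sin{\left(2 y \right)} = f(y).
F(1) = - 2 \cos{\left(2 \right)}; F(-1) = - 2 \cos{\left(2 \right)}.
Integral = F(1) - F(-1) = 0.

Antiderivative: F(y) = - 2 \cos{\left(2 y \right)}; value = 0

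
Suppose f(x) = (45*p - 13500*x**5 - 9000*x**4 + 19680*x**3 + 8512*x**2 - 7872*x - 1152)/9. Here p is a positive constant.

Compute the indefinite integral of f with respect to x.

A first test for any F(x): its x-derivative must equal f(x) identically.
Check: d/dx[(135*p*x + 2*(-15*x**2 - 4*x + 12)**3)/27] = 5*p - 1500*x**5 - 1000*x**4 + 6560*x**3/3 + 8512*x**2/9 - 2624*x/3 - 128, which equals f(x).

F(x) = (135*p*x + 2*(-15*x**2 - 4*x + 12)**3)/27 + C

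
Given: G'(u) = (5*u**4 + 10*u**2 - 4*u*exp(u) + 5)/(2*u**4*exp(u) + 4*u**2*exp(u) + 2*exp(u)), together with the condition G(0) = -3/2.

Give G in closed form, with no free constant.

Whatever form G(u) takes, its d/du must return the stated G'(u).
A general antiderivative is -5*exp(-u)/2 + 1/(u**2 + 1) + C.
The condition gives C = -3/2 - (-3/2) = 0.
So G(u) = -5*exp(-u)/2 + 1/(u**2 + 1).
Check: d/du[-5*exp(-u)/2 + 1/(u**2 + 1)] = (5*u**4 + 10*u**2 - 4*u*exp(u) + 5)/(2*u**4*exp(u) + 4*u**2*exp(u) + 2*exp(u)) = G'(u).

G(u) = -5*exp(-u)/2 + 1/(u**2 + 1)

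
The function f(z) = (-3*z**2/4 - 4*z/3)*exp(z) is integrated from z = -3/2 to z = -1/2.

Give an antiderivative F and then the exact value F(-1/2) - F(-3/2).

Antiderivative: F(z) = -3*z**2*exp(z)/4 + z*exp(z)/6 - exp(z)/6; value = -7*exp(-1/2)/16 + 101*exp(-3/2)/48

f has the shape u'v + uv' for u = -3*z**2/4 + z/6 - 1/6 and v = exp(z) — it is the derivative of the product u*v.
F(z) = -3*z**2*exp(z)/4 + z*exp(z)/6 - exp(z)/6 is an antiderivative of f.
Check: d/dz[-3*z**2*exp(z)/4 + z*exp(z)/6 - exp(z)/6] = -3*z**2*exp(z)/4 - 4*z*exp(z)/3, which equals f(z).
F(-1/2) = -7*exp(-1/2)/16; F(-3/2) = -101*exp(-3/2)/48.
Integral = F(-1/2) - F(-3/2) = -7*exp(-1/2)/16 + 101*exp(-3/2)/48.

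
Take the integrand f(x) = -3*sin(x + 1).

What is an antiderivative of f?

Since d/dx undoes antidifferentiation here, F'(x) = f(x) is required of F(x).
Check: d/dx[3*cos(x + 1)] = -3*sin(x + 1) = f(x).

An antiderivative is F(x) = 3*cos(x + 1).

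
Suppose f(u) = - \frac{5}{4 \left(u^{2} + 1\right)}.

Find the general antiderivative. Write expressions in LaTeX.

F(u) = - \frac{5 \operatorname{atan}{\left(u \right)}}{4} + C

Check any antiderivative F(u) by computing F'(u) and comparing it with f(u).
Check: d/du[- \frac{5 \operatorname{atan}{\left(u \right)}}{4}] = - \frac{5}{4 u^{2} + 4}, which equals f(u).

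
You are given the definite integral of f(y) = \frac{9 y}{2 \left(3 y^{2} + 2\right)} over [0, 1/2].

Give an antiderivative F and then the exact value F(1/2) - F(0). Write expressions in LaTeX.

Antiderivative: F(y) = \frac{3 \log{\left(y^{2} + \frac{2}{3} \right)}}{4}; value = - \frac{3 \log{\left(\frac{4}{3} \right)}}{4} + \frac{3 \log{\left(\frac{11}{6} \right)}}{4}

f matches the chain-rule pattern g'(h)*h' with inner function h(y) = 2 y^{2} + \frac{4}{3}; substituting u = h(y) collapses the integral.
F(y) = \frac{3 \log{\left(y^{2} + \frac{2}{3} \right)}}{4} is an antiderivative of f.
Check: d/dy[\frac{3 \log{\left(y^{2} + \frac{2}{3} \right)}}{4}] = \frac{9 y}{6 y^{2} + 4}, which equals f(y).
F(1/2) = \frac{3 \log{\left(\frac{11}{12} \right)}}{4}; F(0) = \frac{3 \log{\left(\frac{2}{3} \right)}}{4}.
Integral = F(1/2) - F(0) = - \frac{3 \log{\left(\frac{4}{3} \right)}}{4} + \frac{3 \log{\left(\frac{11}{6} \right)}}{4}.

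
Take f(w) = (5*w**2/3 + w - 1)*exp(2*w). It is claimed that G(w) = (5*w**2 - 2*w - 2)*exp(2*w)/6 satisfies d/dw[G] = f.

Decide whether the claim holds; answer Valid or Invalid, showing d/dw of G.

d/dw[G] = 5*w**2*exp(2*w)/3 + w*exp(2*w) - exp(2*w)
This equals f(w) exactly, so the claim holds.

Valid - the claim checks out under differentiation.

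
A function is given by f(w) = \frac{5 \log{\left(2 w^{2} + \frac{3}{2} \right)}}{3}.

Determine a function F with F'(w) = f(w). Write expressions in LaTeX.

An antiderivative is F(w) = \frac{5 w \log{\left(2 w^{2} + \frac{3}{2} \right)}}{3} - \frac{10 w}{3} + \frac{5 \sqrt{3} \operatorname{atan}{\left(\frac{2 \sqrt{3} w}{3} \right)}}{3}.

A candidate is checked by its d/dw: the result must match f(w).
Check: d/dw[\frac{5 w \log{\left(2 w^{2} + \frac{3}{2} \right)}}{3} - \frac{10 w}{3} + \frac{5 \sqrt{3} \operatorname{atan}{\left(\frac{2 \sqrt{3} w}{3} \right)}}{3}] = \frac{5 \log{\left(2 w^{2} + \frac{3}{2} \right)}}{3} = f(w).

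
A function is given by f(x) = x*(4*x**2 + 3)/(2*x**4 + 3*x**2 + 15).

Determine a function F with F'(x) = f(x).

An antiderivative is F(x) = log(2*x**4 + 3*x**2 + 15)/2.

f matches the chain-rule pattern g'(h)*h' with inner function h(x) = x**4/3 + x**2/2 + 5/2; substituting u = h(x) collapses the integral.
Check: d/dx[log(2*x**4 + 3*x**2 + 15)/2] = (4*x**3 + 3*x)/(2*x**4 + 3*x**2 + 15), which equals f(x).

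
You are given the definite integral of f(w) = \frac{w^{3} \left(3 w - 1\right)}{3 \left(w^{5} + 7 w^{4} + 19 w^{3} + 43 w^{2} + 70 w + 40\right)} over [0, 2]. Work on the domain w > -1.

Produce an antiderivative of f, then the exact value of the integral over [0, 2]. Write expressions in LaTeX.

Antiderivative: F(w) = \frac{2 \log{\left(w + 1 \right)}}{27} - \frac{28 \log{\left(w + 2 \right)}}{27} + \frac{416 \log{\left(w + 4 \right)}}{189} - \frac{5 \log{\left(w^{2} + 5 \right)}}{42} - \frac{20 \sqrt{5} \operatorname{atan}{\left(\frac{\sqrt{5} w}{5} \right)}}{189}; value = - \frac{68 \log{\left(4 \right)}}{21} - \frac{5 \log{\left(9 \right)}}{42} - \frac{20 \sqrt{5} \operatorname{atan}{\left(\frac{2 \sqrt{5}}{5} \right)}}{189} + \frac{2 \log{\left(3 \right)}}{27} + \frac{5 \log{\left(5 \right)}}{42} + \frac{28 \log{\left(2 \right)}}{27} + \frac{416 \log{\left(6 \right)}}{189}

Factor the denominator (3 \left(w + 1\right) \left(w + 2\right) \left(w + 4\right) \left(w^{2} + 5\right)) and decompose: f = - \frac{5 \left(9 w + 20\right)}{189 \left(w^{2} + 5\right)} + \frac{416}{189 \left(w + 4\right)} - \frac{28}{27 \left(w + 2\right)} + \frac{2}{27 \left(w + 1\right)}; each piece integrates to a log, atan, or power term.
F(w) = \frac{2 \log{\left(w + 1 \right)}}{27} - \frac{28 \log{\left(w + 2 \right)}}{27} + \frac{416 \log{\left(w + 4 \right)}}{189} - \frac{5 \log{\left(w^{2} + 5 \right)}}{42} - \frac{20 \sqrt{5} \operatorname{atan}{\left(\frac{\sqrt{5} w}{5} \right)}}{189} is an antiderivative of f.
Check: d/dw[\frac{2 \log{\left(w + 1 \right)}}{27} - \frac{28 \log{\left(w + 2 \right)}}{27} + \frac{416 \log{\left(w + 4 \right)}}{189} - \frac{5 \log{\left(w^{2} + 5 \right)}}{42} - \frac{20 \sqrt{5} \operatorname{atan}{\left(\frac{\sqrt{5} w}{5} \right)}}{189}] = \frac{3 w^{4} - w^{3}}{3 w^{5} + 21 w^{4} + 57 w^{3} + 129 w^{2} + 210 w + 120}, which equals f(w).
F(2) = - \frac{28 \log{\left(4 \right)}}{27} - \frac{5 \log{\left(9 \right)}}{42} - \frac{20 \sqrt{5} \operatorname{atan}{\left(\frac{2 \sqrt{5}}{5} \right)}}{189} + \frac{2 \log{\left(3 \right)}}{27} + \frac{416 \log{\left(6 \right)}}{189}; F(0) = - \frac{28 \log{\left(2 \right)}}{27} - \frac{5 \log{\left(5 \right)}}{42} + \frac{416 \log{\left(4 \right)}}{189}.
Integral = F(2) - F(0) = - \frac{68 \log{\left(4 \right)}}{21} - \frac{5 \log{\left(9 \right)}}{42} - \frac{20 \sqrt{5} \operatorname{atan}{\left(\frac{2 \sqrt{5}}{5} \right)}}{189} + \frac{2 \log{\left(3 \right)}}{27} + \frac{5 \log{\left(5 \right)}}{42} + \frac{28 \log{\left(2 \right)}}{27} + \frac{416 \log{\left(6 \right)}}{189}.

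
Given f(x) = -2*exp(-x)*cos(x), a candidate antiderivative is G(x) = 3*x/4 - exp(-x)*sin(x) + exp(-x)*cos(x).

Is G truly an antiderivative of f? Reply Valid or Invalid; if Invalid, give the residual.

Invalid: d/dx[G] - f = 3/4, which is not 0.

d/dx[G] = (3*exp(x) - 8*cos(x))*exp(-x)/4
d/dx[G] - f(x) = 3/4 != 0.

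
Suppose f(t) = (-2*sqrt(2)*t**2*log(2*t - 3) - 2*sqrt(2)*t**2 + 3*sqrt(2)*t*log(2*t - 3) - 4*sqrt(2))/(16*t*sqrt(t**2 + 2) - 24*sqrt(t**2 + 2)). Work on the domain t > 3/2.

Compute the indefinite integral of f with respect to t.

f has the shape u'v + uv' for u = -sqrt(2*t**2 + 4)/8 and v = log(2*t - 3) — it is the derivative of the product u*v.
Check: d/dt[-sqrt(2)*sqrt(t**2 + 2)*log(2*t - 3)/8] = (-2*sqrt(2)*t**2*log(2*t - 3) - 2*sqrt(2)*t**2 + 3*sqrt(2)*t*log(2*t - 3) - 4*sqrt(2))/(16*t*sqrt(t**2 + 2) - 24*sqrt(t**2 + 2)) = f(t).

F(t) = -sqrt(2)*sqrt(t**2 + 2)*log(2*t - 3)/8 + C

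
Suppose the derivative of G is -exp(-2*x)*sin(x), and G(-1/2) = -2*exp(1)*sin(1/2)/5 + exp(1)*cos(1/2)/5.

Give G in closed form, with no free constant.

For G(x) to be correct, d/dx[G] must agree with the stated G'(x) identically.
A general antiderivative is 2*exp(-2*x)*sin(x)/5 + exp(-2*x)*cos(x)/5 + C.
The condition gives C = -2*exp(1)*sin(1/2)/5 + exp(1)*cos(1/2)/5 - (-2*exp(1)*sin(1/2)/5 + exp(1)*cos(1/2)/5) = 0.
So G(x) = 2*exp(-2*x)*sin(x)/5 + exp(-2*x)*cos(x)/5.
Check: d/dx[2*exp(-2*x)*sin(x)/5 + exp(-2*x)*cos(x)/5] = -exp(-2*x)*sin(x) = G'(x).

G(x) = 2*exp(-2*x)*sin(x)/5 + exp(-2*x)*cos(x)/5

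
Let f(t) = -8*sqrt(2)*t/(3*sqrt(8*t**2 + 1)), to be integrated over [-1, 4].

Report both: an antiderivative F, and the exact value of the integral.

f matches the chain-rule pattern g'(h)*h' with inner function h(t) = 4*t**2 + 1/2; substituting u = h(t) collapses the integral.
F(t) = -2*sqrt(4*t**2 + 1/2)/3 is an antiderivative of f.
Check: d/dt[-2*sqrt(4*t**2 + 1/2)/3] = -8*sqrt(2)*t/(3*sqrt(8*t**2 + 1)) = f(t).
F(4) = -sqrt(258)/3; F(-1) = -sqrt(2).
Integral = F(4) - F(-1) = -sqrt(258)/3 + sqrt(2).

Antiderivative: F(t) = -2*sqrt(4*t**2 + 1/2)/3; value = -sqrt(258)/3 + sqrt(2)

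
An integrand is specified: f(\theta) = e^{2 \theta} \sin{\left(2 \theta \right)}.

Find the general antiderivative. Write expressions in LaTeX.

Since d/d\theta undoes antidifferentiation here, F'(\theta) = f(\theta) is required of F(\theta).
Check: d/d\theta[\frac{e^{2 \theta} \sin{\left(2 \theta \right)}}{4} - \frac{e^{2 \theta} \cos{\left(2 \theta \right)}}{4}] = e^{2 \theta} \sin{\left(2 \theta \right)} = f(\theta).

F(\theta) = \frac{e^{2 \theta} \sin{\left(2 \theta \right)}}{4} - \frac{e^{2 \theta} \cos{\left(2 \theta \right)}}{4} + C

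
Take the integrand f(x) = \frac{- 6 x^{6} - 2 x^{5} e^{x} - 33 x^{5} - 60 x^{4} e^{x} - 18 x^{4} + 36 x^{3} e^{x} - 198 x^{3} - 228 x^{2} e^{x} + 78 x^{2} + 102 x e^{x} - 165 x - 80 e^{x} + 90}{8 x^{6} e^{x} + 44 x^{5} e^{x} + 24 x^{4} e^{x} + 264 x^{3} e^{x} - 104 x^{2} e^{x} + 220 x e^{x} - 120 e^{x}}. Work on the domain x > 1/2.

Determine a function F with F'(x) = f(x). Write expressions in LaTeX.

A first test for any F(x): its x-derivative must equal f(x) identically.
Check: d/dx[\log{\left(\frac{x}{2} + 3 \right)} - \frac{\log{\left(x - \frac{1}{2} \right)}}{4} - \frac{\log{\left(\frac{x^{4}}{2} + 3 x^{2} + \frac{5}{2} \right)}}{4} + \frac{3 e^{- x}}{4}] = \frac{- 6 x^{6} - 2 x^{5} e^{x} - 33 x^{5} - 60 x^{4} e^{x} - 18 x^{4} + 36 x^{3} e^{x} - 198 x^{3} - 228 x^{2} e^{x} + 78 x^{2} + 102 x e^{x} - 165 x - 80 e^{x} + 90}{8 x^{6} e^{x} + 44 x^{5} e^{x} + 24 x^{4} e^{x} + 264 x^{3} e^{x} - 104 x^{2} e^{x} + 220 x e^{x} - 120 e^{x}} = f(x).

An antiderivative is F(x) = \log{\left(\frac{x}{2} + 3 \right)} - \frac{\log{\left(x - \frac{1}{2} \right)}}{4} - \frac{\log{\left(\frac{x^{4}}{2} + 3 x^{2} + \frac{5}{2} \right)}}{4} + \frac{3 e^{- x}}{4}.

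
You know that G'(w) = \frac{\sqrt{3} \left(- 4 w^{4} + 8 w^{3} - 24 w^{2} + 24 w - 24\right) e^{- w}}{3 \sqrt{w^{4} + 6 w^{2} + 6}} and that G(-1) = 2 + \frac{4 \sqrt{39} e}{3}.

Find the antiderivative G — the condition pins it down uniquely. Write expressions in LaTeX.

Recognize the product-rule pattern: G'(w) = u'v + uv' with u = 4 \sqrt{\frac{w^{4}}{3} + 2 w^{2} + 2}, v = e^{- w}, so integration by parts undoes it.
A general antiderivative is 4 \sqrt{\frac{w^{4}}{3} + 2 w^{2} + 2} e^{- w} + C.
The condition gives C = 2 + \frac{4 \sqrt{39} e}{3} - (\frac{4 \sqrt{39} e}{3}) = 2.
So G(w) = 4 \sqrt{\frac{w^{4}}{3} + 2 w^{2} + 2} e^{- w} + 2.
Check: d/dw[4 \sqrt{\frac{w^{4}}{3} + 2 w^{2} + 2} e^{- w} + 2] = \frac{\sqrt{3} \left(- 4 w^{4} + 8 w^{3} - 24 w^{2} + 24 w - 24\right) e^{- w}}{3 \sqrt{w^{4} + 6 w^{2} + 6}} = G'(w).

G(w) = 4 \sqrt{\frac{w^{4}}{3} + 2 w^{2} + 2} e^{- w} + 2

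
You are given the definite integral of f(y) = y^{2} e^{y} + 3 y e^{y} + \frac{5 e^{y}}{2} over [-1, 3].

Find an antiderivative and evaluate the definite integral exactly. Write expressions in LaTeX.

f has the shape u'v + uv' for u = y^{2} + y + \frac{3}{2} and v = e^{y} — it is the derivative of the product u*v.
F(y) = \frac{\left(2 y^{2} + 2 y + 3\right) e^{y}}{2} is an antiderivative of f.
Check: d/dy[\frac{\left(2 y^{2} + 2 y + 3\right) e^{y}}{2}] = y^{2} e^{y} + 3 y e^{y} + \frac{5 e^{y}}{2} = f(y).
F(3) = \frac{27 e^{3}}{2}; F(-1) = \frac{3}{2 e}.
Integral = F(3) - F(-1) = - \frac{3}{2 e} + \frac{27 e^{3}}{2}.

Antiderivative: F(y) = \frac{\left(2 y^{2} + 2 y + 3\right) e^{y}}{2}; value = - \frac{3}{2 e} + \frac{27 e^{3}}{2}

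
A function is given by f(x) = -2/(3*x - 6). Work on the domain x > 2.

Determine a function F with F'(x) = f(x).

Recover f(x) by differentiating a candidate F(x); any mismatch rules it out.
Check: d/dx[-2*log(x - 2)/3] = -2/(3*x - 6) = f(x).

An antiderivative is F(x) = -2*log(x - 2)/3.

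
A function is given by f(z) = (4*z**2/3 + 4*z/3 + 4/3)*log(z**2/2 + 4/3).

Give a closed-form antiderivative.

Any candidate F(z) must reproduce f(z) exactly when differentiated.
Check: d/dz[-8*z**3/27 - 2*z**2/3 - 8*z/27 + (4*z**3/9 + 2*z**2/3 + 4*z/3)*log(z**2/2 + 4/3) + 16*log(z**2 + 8/3)/9 + 16*sqrt(6)*atan(sqrt(6)*z/4)/81] = 4*z**2*log(3*z**2 + 8)/3 - 4*z**2*log(6)/3 + 4*z*log(3*z**2 + 8)/3 - 4*z*log(6)/3 + 4*log(3*z**2 + 8)/3 - 4*log(6)/3, which equals f(z).

An antiderivative is F(z) = -8*z**3/27 - 2*z**2/3 - 8*z/27 + (4*z**3/9 + 2*z**2/3 + 4*z/3)*log(z**2/2 + 4/3) + 16*log(z**2 + 8/3)/9 + 16*sqrt(6)*atan(sqrt(6)*z/4)/81.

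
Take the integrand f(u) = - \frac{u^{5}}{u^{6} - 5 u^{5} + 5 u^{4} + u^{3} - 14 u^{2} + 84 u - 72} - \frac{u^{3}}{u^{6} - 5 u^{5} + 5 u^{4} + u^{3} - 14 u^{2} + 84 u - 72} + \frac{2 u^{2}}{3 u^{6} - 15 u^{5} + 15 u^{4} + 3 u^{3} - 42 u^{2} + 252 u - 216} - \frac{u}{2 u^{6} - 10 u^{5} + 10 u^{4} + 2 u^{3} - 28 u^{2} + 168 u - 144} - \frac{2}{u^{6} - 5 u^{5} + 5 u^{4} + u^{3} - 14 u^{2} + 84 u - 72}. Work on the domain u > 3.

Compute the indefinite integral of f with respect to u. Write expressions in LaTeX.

Factor the denominator (6 \left(u - 3\right)^{2} \left(u - 1\right) \left(u + 2\right) \left(u^{2} + 4\right)) and decompose: f = \frac{799 u - 6066}{20280 \left(u^{2} + 4\right)} - \frac{5}{72 \left(u + 2\right)} - \frac{23}{360 \left(u - 1\right)} - \frac{1225}{1352 \left(u - 3\right)} - \frac{107}{52 \left(u - 3\right)^{2}}; each piece integrates to a log, atan, or power term.
Check: d/du[\frac{- 110250 \left(u - 3\right) \log{\left(u - 3 \right)} - 7774 \left(u - 3\right) \log{\left(u - 1 \right)} - 8450 \left(u - 3\right) \log{\left(u + 2 \right)} + 2397 \left(u - 3\right) \log{\left(u^{2} + 4 \right)} - 18198 \left(u - 3\right) \operatorname{atan}{\left(\frac{u}{2} \right)} + 250380}{121680 \left(u - 3\right)}] = \frac{- 6 u^{5} - 6 u^{3} + 4 u^{2} - 3 u - 12}{6 u^{6} - 30 u^{5} + 30 u^{4} + 6 u^{3} - 84 u^{2} + 504 u - 432}, which equals f(u).

F(u) = \frac{- 110250 \left(u - 3\right) \log{\left(u - 3 \right)} - 7774 \left(u - 3\right) \log{\left(u - 1 \right)} - 8450 \left(u - 3\right) \log{\left(u + 2 \right)} + 2397 \left(u - 3\right) \log{\left(u^{2} + 4 \right)} - 18198 \left(u - 3\right) \operatorname{atan}{\left(\frac{u}{2} \right)} + 250380}{121680 \left(u - 3\right)} + C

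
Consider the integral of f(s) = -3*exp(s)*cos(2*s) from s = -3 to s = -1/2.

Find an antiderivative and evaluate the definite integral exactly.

A candidate is checked by its d/ds: the result must match f(s).
F(s) = -6*exp(s)*sin(2*s)/5 - 3*exp(s)*cos(2*s)/5 is an antiderivative of f.
Check: d/ds[-6*exp(s)*sin(2*s)/5 - 3*exp(s)*cos(2*s)/5] = -3*exp(s)*cos(2*s) = f(s).
F(-1/2) = -3*exp(-1/2)*cos(1)/5 + 6*exp(-1/2)*sin(1)/5; F(-3) = -3*exp(-3)*cos(6)/5 + 6*exp(-3)*sin(6)/5.
Integral = F(-1/2) - F(-3) = -3*exp(-1/2)*cos(1)/5 - 6*exp(-3)*sin(6)/5 + 3*exp(-3)*cos(6)/5 + 6*exp(-1/2)*sin(1)/5.

Antiderivative: F(s) = -6*exp(s)*sin(2*s)/5 - 3*exp(s)*cos(2*s)/5; value = -3*exp(-1/2)*cos(1)/5 - 6*exp(-3)*sin(6)/5 + 3*exp(-3)*cos(6)/5 + 6*exp(-1/2)*sin(1)/5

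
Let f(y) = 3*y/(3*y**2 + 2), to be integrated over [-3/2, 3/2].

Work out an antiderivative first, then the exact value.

Antiderivative: F(y) = log(3*y**2/2 + 1)/2; value = 0

f matches the chain-rule pattern g'(h)*h' with inner function h(y) = 3*y**2/2 + 1; substituting u = h(y) collapses the integral.
F(y) = log(3*y**2/2 + 1)/2 is an antiderivative of f.
Check: d/dy[log(3*y**2/2 + 1)/2] = 3*y/(3*y**2 + 2) = f(y).
F(3/2) = log(35/8)/2; F(-3/2) = log(35/8)/2.
Integral = F(3/2) - F(-3/2) = 0.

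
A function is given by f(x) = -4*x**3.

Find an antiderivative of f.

A first test for any F(x): its x-derivative must equal f(x) identically.
Check: d/dx[-x**4] = -4*x**3 = f(x).

An antiderivative is F(x) = -x**4.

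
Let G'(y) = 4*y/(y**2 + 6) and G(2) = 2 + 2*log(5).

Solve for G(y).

G(y) = 2*(log(y**2/2 + 3) + 1)

The substitution u = y**2/2 + 3 works: G'(y) is exactly (dG/du)*(du/dy) for that inner function.
A general antiderivative is 2*log(y**2/2 + 3) + C.
The condition gives C = 2 + 2*log(5) - (2*log(5)) = 2.
So G(y) = 2*(log(y**2/2 + 3) + 1).
Check: d/dy[2*(log(y**2/2 + 3) + 1)] = 4*y/(y**2 + 6) = G'(y).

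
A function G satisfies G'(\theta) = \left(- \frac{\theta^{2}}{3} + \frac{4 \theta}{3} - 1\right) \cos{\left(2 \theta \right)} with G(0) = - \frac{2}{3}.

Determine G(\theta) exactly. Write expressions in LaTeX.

G(\theta) = - \frac{2 \theta^{2} \sin{\left(2 \theta \right)} - 8 \theta \sin{\left(2 \theta \right)} + 2 \theta \cos{\left(2 \theta \right)} + 5 \sin{\left(2 \theta \right)} - 4 \cos{\left(2 \theta \right)} + 12}{12}

Check a candidate G(\theta) by differentiating: d/d\theta[G] must match the given G'(\theta).
A general antiderivative is - \frac{\theta^{2} \sin{\left(2 \theta \right)}}{6} + \frac{2 \theta \sin{\left(2 \theta \right)}}{3} - \frac{\theta \cos{\left(2 \theta \right)}}{6} - \frac{5 \sin{\left(2 \theta \right)}}{12} + \frac{\cos{\left(2 \theta \right)}}{3} + C.
The condition gives C = - \frac{2}{3} - (\frac{1}{3}) = -1.
So G(\theta) = - \frac{2 \theta^{2} \sin{\left(2 \theta \right)} - 8 \theta \sin{\left(2 \theta \right)} + 2 \theta \cos{\left(2 \theta \right)} + 5 \sin{\left(2 \theta \right)} - 4 \cos{\left(2 \theta \right)} + 12}{12}.
Check: d/d\theta[- \frac{2 \theta^{2} \sin{\left(2 \theta \right)} - 8 \theta \sin{\left(2 \theta \right)} + 2 \theta \cos{\left(2 \theta \right)} + 5 \sin{\left(2 \theta \right)} - 4 \cos{\left(2 \theta \right)} + 12}{12}] = - \frac{\theta^{2} \cos{\left(2 \theta \right)}}{3} + \frac{4 \theta \cos{\left(2 \theta \right)}}{3} - \cos{\left(2 \theta \right)}, which equals G'(\theta).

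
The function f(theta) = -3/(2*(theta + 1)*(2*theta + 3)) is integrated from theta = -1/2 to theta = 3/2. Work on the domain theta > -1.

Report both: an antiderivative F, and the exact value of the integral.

The denominator factors as 2*(theta + 1)*(2*theta + 3); partial fractions split f into directly integrable pieces: 3/(2*theta + 3) - 3/(2*(theta + 1)).
F(theta) = -3*log(theta + 1)/2 + 3*log(theta + 3/2)/2 is an antiderivative of f.
Check: d/dtheta[-3*log(theta + 1)/2 + 3*log(theta + 3/2)/2] = -3/(4*theta**2 + 10*theta + 6), which equals f(theta).
F(3/2) = -3*log(5/2)/2 + 3*log(3)/2; F(-1/2) = 3*log(2)/2.
Integral = F(3/2) - F(-1/2) = -3*log(5/2)/2 - 3*log(2)/2 + 3*log(3)/2.

Antiderivative: F(theta) = -3*log(theta + 1)/2 + 3*log(theta + 3/2)/2; value = -3*log(5/2)/2 - 3*log(2)/2 + 3*log(3)/2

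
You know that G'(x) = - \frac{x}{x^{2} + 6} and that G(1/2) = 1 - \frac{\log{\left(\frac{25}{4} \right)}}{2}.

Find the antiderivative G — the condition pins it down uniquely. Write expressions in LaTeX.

G'(x) matches the chain-rule pattern g'(h)*h' with inner function h(x) = x^{2} + 6; substituting u = h(x) collapses the integral.
A general antiderivative is - \frac{\log{\left(x^{2} + 6 \right)}}{2} + C.
The condition gives C = 1 - \frac{\log{\left(\frac{25}{4} \right)}}{2} - (- \frac{\log{\left(\frac{25}{4} \right)}}{2}) = 1.
So G(x) = 1 - \frac{\log{\left(x^{2} + 6 \right)}}{2}.
Check: d/dx[1 - \frac{\log{\left(x^{2} + 6 \right)}}{2}] = - \frac{x}{x^{2} + 6} = G'(x).

G(x) = 1 - \frac{\log{\left(x^{2} + 6 \right)}}{2}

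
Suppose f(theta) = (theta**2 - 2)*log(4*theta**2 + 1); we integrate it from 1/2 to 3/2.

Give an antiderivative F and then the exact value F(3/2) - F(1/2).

An antiderivative F(theta) passes only if d/dtheta[F] lands on f(theta) exactly.
F(theta) = (-8*theta**3 + 12*theta*(theta**2 - 6)*log(4*theta**2 + 1) + 150*theta - 75*atan(2*theta))/36 is an antiderivative of f.
Check: d/dtheta[(-8*theta**3 + 12*theta*(theta**2 - 6)*log(4*theta**2 + 1) + 150*theta - 75*atan(2*theta))/36] = theta**2*log(4*theta**2 + 1) - 2*log(4*theta**2 + 1), which equals f(theta).
F(3/2) = -15*log(10)/8 - 25*atan(3)/12 + 11/2; F(1/2) = -25*pi/48 - 23*log(2)/24 + 37/18.
Integral = F(3/2) - F(1/2) = -15*log(10)/8 - 25*atan(3)/12 + 23*log(2)/24 + 25*pi/48 + 31/9.

Antiderivative: F(theta) = (-8*theta**3 + 12*theta*(theta**2 - 6)*log(4*theta**2 + 1) + 150*theta - 75*atan(2*theta))/36; value = -15*log(10)/8 - 25*atan(3)/12 + 23*log(2)/24 + 25*pi/48 + 31/9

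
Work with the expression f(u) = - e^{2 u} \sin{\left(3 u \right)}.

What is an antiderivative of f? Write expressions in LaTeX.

An antiderivative is F(u) = \frac{\left(- 2 \sin{\left(3 u \right)} + 3 \cos{\left(3 u \right)}\right) e^{2 u}}{13}.

Any candidate F(u) must reproduce f(u) exactly when differentiated.
Check: d/du[\frac{\left(- 2 \sin{\left(3 u \right)} + 3 \cos{\left(3 u \right)}\right) e^{2 u}}{13}] = - e^{2 u} \sin{\left(3 u \right)} = f(u).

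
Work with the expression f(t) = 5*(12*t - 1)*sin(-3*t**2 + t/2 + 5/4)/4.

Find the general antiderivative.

F(t) = 5*cos(-3*t**2 + t/2 + 5/4)/2 + C

f matches the chain-rule pattern g'(h)*h' with inner function h(t) = -3*t**2 + t/2 + 5/4; substituting u = h(t) collapses the integral.
Check: d/dt[5*cos(-3*t**2 + t/2 + 5/4)/2] = 15*t*sin(-3*t**2 + t/2 + 5/4) - 5*sin(-3*t**2 + t/2 + 5/4)/4, which equals f(t).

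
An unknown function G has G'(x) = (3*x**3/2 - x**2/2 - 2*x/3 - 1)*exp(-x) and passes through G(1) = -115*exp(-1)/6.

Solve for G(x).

Recognize the product-rule pattern: G'(x) = u'v + uv' with u = -3*x**3/2 - 4*x**2 - 22*x/3 - 19/3, v = exp(-x), so integration by parts undoes it.
A general antiderivative is (-9*x**3 - 24*x**2 - 44*x - 38)*exp(-x)/6 + C.
The condition gives C = -115*exp(-1)/6 - (-115*exp(-1)/6) = 0.
So G(x) = -(9*x**3 + 24*x**2 + 44*x + 38)*exp(-x)/6.
Check: d/dx[-(9*x**3 + 24*x**2 + 44*x + 38)*exp(-x)/6] = (9*x**3 - 3*x**2 - 4*x - 6)*exp(-x)/6, which equals G'(x).

G(x) = -(9*x**3 + 24*x**2 + 44*x + 38)*exp(-x)/6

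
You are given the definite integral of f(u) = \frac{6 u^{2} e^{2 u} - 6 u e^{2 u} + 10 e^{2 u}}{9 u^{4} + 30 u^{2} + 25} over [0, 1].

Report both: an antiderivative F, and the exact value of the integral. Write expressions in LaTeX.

f has the shape v'r + vr' for v = \frac{1}{3 u^{2} + 5} and r = e^{2 u} — it is the derivative of the product v*r.
F(u) = \frac{e^{2 u}}{3 u^{2} + 5} is an antiderivative of f.
Check: d/du[\frac{e^{2 u}}{3 u^{2} + 5}] = \frac{6 u^{2} e^{2 u} - 6 u e^{2 u} + 10 e^{2 u}}{9 u^{4} + 30 u^{2} + 25} = f(u).
F(1) = \frac{e^{2}}{8}; F(0) = \frac{1}{5}.
Integral = F(1) - F(0) = - \frac{1}{5} + \frac{e^{2}}{8}.

Antiderivative: F(u) = \frac{e^{2 u}}{3 u^{2} + 5}; value = - \frac{1}{5} + \frac{e^{2}}{8}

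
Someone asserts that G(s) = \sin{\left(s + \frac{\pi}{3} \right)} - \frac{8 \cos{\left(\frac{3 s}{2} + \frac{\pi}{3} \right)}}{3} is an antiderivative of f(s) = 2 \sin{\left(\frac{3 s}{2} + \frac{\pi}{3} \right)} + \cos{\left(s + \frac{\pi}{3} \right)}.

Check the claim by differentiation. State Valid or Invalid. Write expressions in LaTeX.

Invalid: d/ds[G] - f = 2 \sin{\left(\frac{3 s}{2} + \frac{\pi}{3} \right)}, which is not 0.

d/ds[G] = 4 \sin{\left(\frac{3 s}{2} + \frac{\pi}{3} \right)} + \cos{\left(s + \frac{\pi}{3} \right)}
d/ds[G] - f(s) = 2 \sin{\left(\frac{3 s}{2} + \frac{\pi}{3} \right)} != 0.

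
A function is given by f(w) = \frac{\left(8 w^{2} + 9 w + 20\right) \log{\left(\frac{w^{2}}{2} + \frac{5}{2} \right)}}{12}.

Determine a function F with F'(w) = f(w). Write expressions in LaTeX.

Check any antiderivative F(w) by computing F'(w) and comparing it with f(w).
Check: d/dw[\frac{2 w^{3} \log{\left(\frac{w^{2}}{2} + \frac{5}{2} \right)}}{9} - \frac{4 w^{3}}{27} + \frac{3 w^{2} \log{\left(\frac{w^{2}}{2} + \frac{5}{2} \right)}}{8} - \frac{3 w^{2}}{8} + \frac{5 w \log{\left(\frac{w^{2}}{2} + \frac{5}{2} \right)}}{3} - \frac{10 w}{9} + \frac{15 \log{\left(w^{2} + 5 \right)}}{8} + \frac{10 \sqrt{5} \operatorname{atan}{\left(\frac{\sqrt{5} w}{5} \right)}}{9}] = \frac{2 w^{2} \log{\left(w^{2} + 5 \right)}}{3} - \frac{2 w^{2} \log{\left(2 \right)}}{3} + \frac{3 w \log{\left(w^{2} + 5 \right)}}{4} - \frac{3 w \log{\left(2 \right)}}{4} + \frac{5 \log{\left(w^{2} + 5 \right)}}{3} - \frac{5 \log{\left(2 \right)}}{3}, which equals f(w).

An antiderivative is F(w) = \frac{2 w^{3} \log{\left(\frac{w^{2}}{2} + \frac{5}{2} \right)}}{9} - \frac{4 w^{3}}{27} + \frac{3 w^{2} \log{\left(\frac{w^{2}}{2} + \frac{5}{2} \right)}}{8} - \frac{3 w^{2}}{8} + \frac{5 w \log{\left(\frac{w^{2}}{2} + \frac{5}{2} \right)}}{3} - \frac{10 w}{9} + \frac{15 \log{\left(w^{2} + 5 \right)}}{8} + \frac{10 \sqrt{5} \operatorname{atan}{\left(\frac{\sqrt{5} w}{5} \right)}}{9}.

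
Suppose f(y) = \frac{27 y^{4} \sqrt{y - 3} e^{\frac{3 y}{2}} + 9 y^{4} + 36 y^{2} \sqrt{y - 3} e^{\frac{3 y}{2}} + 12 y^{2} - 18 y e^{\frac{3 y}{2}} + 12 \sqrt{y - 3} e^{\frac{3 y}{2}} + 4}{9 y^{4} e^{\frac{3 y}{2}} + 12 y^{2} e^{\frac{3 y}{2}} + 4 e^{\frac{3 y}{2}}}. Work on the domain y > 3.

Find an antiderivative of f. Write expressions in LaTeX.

An antiderivative is F(y) = \frac{18 y^{3} \sqrt{y - 3} e^{\frac{3 y}{2}} - 54 y^{2} \sqrt{y - 3} e^{\frac{3 y}{2}} - 6 y^{2} + 12 y \sqrt{y - 3} e^{\frac{3 y}{2}} - 36 \sqrt{y - 3} e^{\frac{3 y}{2}} + 9 e^{\frac{3 y}{2}} - 4}{9 y^{2} e^{\frac{3 y}{2}} + 6 e^{\frac{3 y}{2}}}.

Whatever form F(y) takes, F'(y) = f(y) is non-negotiable.
Check: d/dy[\frac{18 y^{3} \sqrt{y - 3} e^{\frac{3 y}{2}} - 54 y^{2} \sqrt{y - 3} e^{\frac{3 y}{2}} - 6 y^{2} + 12 y \sqrt{y - 3} e^{\frac{3 y}{2}} - 36 \sqrt{y - 3} e^{\frac{3 y}{2}} + 9 e^{\frac{3 y}{2}} - 4}{9 y^{2} e^{\frac{3 y}{2}} + 6 e^{\frac{3 y}{2}}}] = \frac{27 y^{5} e^{\frac{3 y}{2}} + 9 y^{4} \sqrt{y - 3} - 81 y^{4} e^{\frac{3 y}{2}} + 36 y^{3} e^{\frac{3 y}{2}} + 12 y^{2} \sqrt{y - 3} - 108 y^{2} e^{\frac{3 y}{2}} - 18 y \sqrt{y - 3} e^{\frac{3 y}{2}} + 12 y e^{\frac{3 y}{2}} + 4 \sqrt{y - 3} - 36 e^{\frac{3 y}{2}}}{9 y^{4} \sqrt{y - 3} e^{\frac{3 y}{2}} + 12 y^{2} \sqrt{y - 3} e^{\frac{3 y}{2}} + 4 \sqrt{y - 3} e^{\frac{3 y}{2}}}, which equals f(y).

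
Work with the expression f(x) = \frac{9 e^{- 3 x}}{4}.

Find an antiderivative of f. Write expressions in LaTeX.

An antiderivative is F(x) = - \frac{3 e^{- 3 x}}{4}.

An antiderivative F(x) passes only if d/dx[F] lands on f(x) exactly.
Check: d/dx[- \frac{3 e^{- 3 x}}{4}] = \frac{9 e^{- 3 x}}{4} = f(x).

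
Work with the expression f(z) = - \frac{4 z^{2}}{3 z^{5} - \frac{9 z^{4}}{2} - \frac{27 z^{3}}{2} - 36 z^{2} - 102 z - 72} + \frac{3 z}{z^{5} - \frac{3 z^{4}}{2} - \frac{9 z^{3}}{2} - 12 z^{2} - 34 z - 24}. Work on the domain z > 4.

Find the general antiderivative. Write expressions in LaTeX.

Factor the denominator (3 \left(z - 4\right) \left(z + 1\right) \left(2 z + 3\right) \left(z^{2} + 4\right)) and decompose: f = \frac{2 \left(4 z - 9\right)}{75 \left(z^{2} + 4\right)} - \frac{48}{55 \left(2 z + 3\right)} + \frac{26}{75 \left(z + 1\right)} - \frac{14}{825 \left(z - 4\right)}; each piece integrates to a log, atan, or power term.
Check: d/dz[- \frac{14 \log{\left(z - 4 \right)}}{825} + \frac{26 \log{\left(z + 1 \right)}}{75} - \frac{24 \log{\left(z + \frac{3}{2} \right)}}{55} + \frac{4 \log{\left(z^{2} + 4 \right)}}{75} - \frac{3 \operatorname{atan}{\left(\frac{z}{2} \right)}}{25}] = \frac{- 8 z^{2} + 18 z}{6 z^{5} - 9 z^{4} - 27 z^{3} - 72 z^{2} - 204 z - 144}, which equals f(z).

F(z) = - \frac{14 \log{\left(z - 4 \right)}}{825} + \frac{26 \log{\left(z + 1 \right)}}{75} - \frac{24 \log{\left(z + \frac{3}{2} \right)}}{55} + \frac{4 \log{\left(z^{2} + 4 \right)}}{75} - \frac{3 \operatorname{atan}{\left(\frac{z}{2} \right)}}{25} + C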